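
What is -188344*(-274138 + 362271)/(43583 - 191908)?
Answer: 16599321752/148325 ≈ 1.1191e+5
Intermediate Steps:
-188344*(-274138 + 362271)/(43583 - 191908) = -188344/((-148325/88133)) = -188344/((-148325*1/88133)) = -188344/(-148325/88133) = -188344*(-88133/148325) = 16599321752/148325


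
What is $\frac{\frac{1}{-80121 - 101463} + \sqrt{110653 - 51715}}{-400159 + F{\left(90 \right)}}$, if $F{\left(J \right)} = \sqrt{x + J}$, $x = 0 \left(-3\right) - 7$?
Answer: $\frac{400159}{29076542060353632} - \frac{400159 \sqrt{58938}}{160127225198} - \frac{\sqrt{4891854}}{160127225198} + \frac{\sqrt{83}}{29076542060353632} \approx -0.0006067$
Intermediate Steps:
$x = -7$ ($x = 0 - 7 = -7$)
$F{\left(J \right)} = \sqrt{-7 + J}$
$\frac{\frac{1}{-80121 - 101463} + \sqrt{110653 - 51715}}{-400159 + F{\left(90 \right)}} = \frac{\frac{1}{-80121 - 101463} + \sqrt{110653 - 51715}}{-400159 + \sqrt{-7 + 90}} = \frac{\frac{1}{-80121 - 101463} + \sqrt{58938}}{-400159 + \sqrt{83}} = \frac{\frac{1}{-181584} + \sqrt{58938}}{-400159 + \sqrt{83}} = \frac{- \frac{1}{181584} + \sqrt{58938}}{-400159 + \sqrt{83}}$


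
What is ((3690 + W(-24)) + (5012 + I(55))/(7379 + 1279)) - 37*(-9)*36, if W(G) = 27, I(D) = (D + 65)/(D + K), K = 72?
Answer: 8634660337/549783 ≈ 15706.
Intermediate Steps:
I(D) = (65 + D)/(72 + D) (I(D) = (D + 65)/(D + 72) = (65 + D)/(72 + D))
((3690 + W(-24)) + (5012 + I(55))/(7379 + 1279)) - 37*(-9)*36 = ((3690 + 27) + (5012 + (65 + 55)/(72 + 55))/(7379 + 1279)) - 37*(-9)*36 = (3717 + (5012 + 120/127)/8658) - (-333)*36 = (3717 + (5012 + (1/127)*120)*(1/8658)) - 1*(-11988) = (3717 + (5012 + 120/127)*(1/8658)) + 11988 = (3717 + (636644/127)*(1/8658)) + 11988 = (3717 + 318322/549783) + 11988 = 2043861733/549783 + 11988 = 8634660337/549783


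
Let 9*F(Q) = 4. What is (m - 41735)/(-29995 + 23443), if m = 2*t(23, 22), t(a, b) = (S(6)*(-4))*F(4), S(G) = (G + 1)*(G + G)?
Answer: 126101/19656 ≈ 6.4154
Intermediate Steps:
S(G) = 2*G*(1 + G) (S(G) = (1 + G)*(2*G) = 2*G*(1 + G))
F(Q) = 4/9 (F(Q) = (⅑)*4 = 4/9)
t(a, b) = -448/3 (t(a, b) = ((2*6*(1 + 6))*(-4))*(4/9) = ((2*6*7)*(-4))*(4/9) = (84*(-4))*(4/9) = -336*4/9 = -448/3)
m = -896/3 (m = 2*(-448/3) = -896/3 ≈ -298.67)
(m - 41735)/(-29995 + 23443) = (-896/3 - 41735)/(-29995 + 23443) = -126101/3/(-6552) = -126101/3*(-1/6552) = 126101/19656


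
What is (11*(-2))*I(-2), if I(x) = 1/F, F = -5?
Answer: 22/5 ≈ 4.4000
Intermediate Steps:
I(x) = -⅕ (I(x) = 1/(-5) = -⅕)
(11*(-2))*I(-2) = (11*(-2))*(-⅕) = -22*(-⅕) = 22/5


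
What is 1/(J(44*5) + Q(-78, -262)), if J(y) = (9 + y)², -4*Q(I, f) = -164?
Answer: 1/52482 ≈ 1.9054e-5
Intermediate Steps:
Q(I, f) = 41 (Q(I, f) = -¼*(-164) = 41)
1/(J(44*5) + Q(-78, -262)) = 1/((9 + 44*5)² + 41) = 1/((9 + 220)² + 41) = 1/(229² + 41) = 1/(52441 + 41) = 1/52482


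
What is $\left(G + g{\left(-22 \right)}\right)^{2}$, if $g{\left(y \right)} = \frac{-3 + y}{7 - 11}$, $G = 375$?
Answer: $\frac{2325625}{16} \approx 1.4535 \cdot 10^{5}$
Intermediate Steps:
$g{\left(y \right)} = \frac{3}{4} - \frac{y}{4}$ ($g{\left(y \right)} = \frac{-3 + y}{-4} = \left(-3 + y\right) \left(- \frac{1}{4}\right) = \frac{3}{4} - \frac{y}{4}$)
$\left(G + g{\left(-22 \right)}\right)^{2} = \left(375 + \left(\frac{3}{4} - - \frac{11}{2}\right)\right)^{2} = \left(375 + \left(\frac{3}{4} + \frac{11}{2}\right)\right)^{2} = \left(375 + \frac{25}{4}\right)^{2} = \left(\frac{1525}{4}\right)^{2} = \frac{2325625}{16}$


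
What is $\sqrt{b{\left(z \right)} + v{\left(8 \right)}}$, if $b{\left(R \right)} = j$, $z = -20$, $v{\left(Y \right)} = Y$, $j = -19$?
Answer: $i \sqrt{11} \approx 3.3166 i$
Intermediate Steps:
$b{\left(R \right)} = -19$
$\sqrt{b{\left(z \right)} + v{\left(8 \right)}} = \sqrt{-19 + 8} = \sqrt{-11} = i \sqrt{11}$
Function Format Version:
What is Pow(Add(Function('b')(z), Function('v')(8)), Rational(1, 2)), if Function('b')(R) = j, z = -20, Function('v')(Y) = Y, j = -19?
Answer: Mul(I, Pow(11, Rational(1, 2))) ≈ Mul(3.3166, I)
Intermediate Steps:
Function('b')(R) = -19
Pow(Add(Function('b')(z), Function('v')(8)), Rational(1, 2)) = Pow(Add(-19, 8), Rational(1, 2)) = Pow(-11, Rational(1, 2)) = Mul(I, Pow(11, Rational(1, 2)))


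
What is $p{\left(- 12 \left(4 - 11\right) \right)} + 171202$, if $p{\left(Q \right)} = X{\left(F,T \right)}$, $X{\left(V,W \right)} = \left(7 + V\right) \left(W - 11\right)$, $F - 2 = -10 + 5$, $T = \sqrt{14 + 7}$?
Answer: $171158 + 4 \sqrt{21} \approx 1.7118 \cdot 10^{5}$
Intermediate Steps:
$T = \sqrt{21} \approx 4.5826$
$F = -3$ ($F = 2 + \left(-10 + 5\right) = 2 - 5 = -3$)
$X{\left(V,W \right)} = \left(-11 + W\right) \left(7 + V\right)$ ($X{\left(V,W \right)} = \left(7 + V\right) \left(-11 + W\right) = \left(-11 + W\right) \left(7 + V\right)$)
$p{\left(Q \right)} = -44 + 4 \sqrt{21}$ ($p{\left(Q \right)} = -77 - -33 + 7 \sqrt{21} - 3 \sqrt{21} = -77 + 33 + 7 \sqrt{21} - 3 \sqrt{21} = -44 + 4 \sqrt{21}$)
$p{\left(- 12 \left(4 - 11\right) \right)} + 171202 = \left(-44 + 4 \sqrt{21}\right) + 171202 = 171158 + 4 \sqrt{21}$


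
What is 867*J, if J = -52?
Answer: -45084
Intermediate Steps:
867*J = 867*(-52) = -45084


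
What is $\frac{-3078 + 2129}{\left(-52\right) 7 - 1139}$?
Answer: $\frac{949}{1503} \approx 0.6314$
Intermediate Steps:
$\frac{-3078 + 2129}{\left(-52\right) 7 - 1139} = - \frac{949}{-364 - 1139} = - \frac{949}{-1503} = \left(-949\right) \left(- \frac{1}{1503}\right) = \frac{949}{1503}$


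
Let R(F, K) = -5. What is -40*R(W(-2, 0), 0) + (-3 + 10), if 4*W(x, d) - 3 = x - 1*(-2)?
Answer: 207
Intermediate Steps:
W(x, d) = 5/4 + x/4 (W(x, d) = 3/4 + (x - 1*(-2))/4 = 3/4 + (x + 2)/4 = 3/4 + (2 + x)/4 = 3/4 + (1/2 + x/4) = 5/4 + x/4)
-40*R(W(-2, 0), 0) + (-3 + 10) = -40*(-5) + (-3 + 10) = 200 + 7 = 207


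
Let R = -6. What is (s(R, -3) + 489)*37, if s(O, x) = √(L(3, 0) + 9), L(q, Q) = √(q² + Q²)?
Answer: 18093 + 74*√3 ≈ 18221.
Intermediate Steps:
L(q, Q) = √(Q² + q²)
s(O, x) = 2*√3 (s(O, x) = √(√(0² + 3²) + 9) = √(√(0 + 9) + 9) = √(√9 + 9) = √(3 + 9) = √12 = 2*√3)
(s(R, -3) + 489)*37 = (2*√3 + 489)*37 = (489 + 2*√3)*37 = 18093 + 74*√3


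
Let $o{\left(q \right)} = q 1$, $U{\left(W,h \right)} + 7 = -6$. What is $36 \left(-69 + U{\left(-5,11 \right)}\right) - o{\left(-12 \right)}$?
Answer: $-2940$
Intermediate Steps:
$U{\left(W,h \right)} = -13$ ($U{\left(W,h \right)} = -7 - 6 = -13$)
$o{\left(q \right)} = q$
$36 \left(-69 + U{\left(-5,11 \right)}\right) - o{\left(-12 \right)} = 36 \left(-69 - 13\right) - -12 = 36 \left(-82\right) + 12 = -2952 + 12 = -2940$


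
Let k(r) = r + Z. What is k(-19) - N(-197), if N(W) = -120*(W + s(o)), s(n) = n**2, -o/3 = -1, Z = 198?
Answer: -22381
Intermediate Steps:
o = 3 (o = -3*(-1) = 3)
k(r) = 198 + r (k(r) = r + 198 = 198 + r)
N(W) = -1080 - 120*W (N(W) = -120*(W + 3**2) = -120*(W + 9) = -120*(9 + W) = -1080 - 120*W)
k(-19) - N(-197) = (198 - 19) - (-1080 - 120*(-197)) = 179 - (-1080 + 23640) = 179 - 1*22560 = 179 - 22560 = -22381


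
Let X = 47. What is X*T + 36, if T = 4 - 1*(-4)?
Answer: 412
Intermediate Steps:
T = 8 (T = 4 + 4 = 8)
X*T + 36 = 47*8 + 36 = 376 + 36 = 412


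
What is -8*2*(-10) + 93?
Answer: 253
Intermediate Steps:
-8*2*(-10) + 93 = -16*(-10) + 93 = 160 + 93 = 253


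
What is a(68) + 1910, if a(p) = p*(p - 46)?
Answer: 3406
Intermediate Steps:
a(p) = p*(-46 + p)
a(68) + 1910 = 68*(-46 + 68) + 1910 = 68*22 + 1910 = 1496 + 1910 = 3406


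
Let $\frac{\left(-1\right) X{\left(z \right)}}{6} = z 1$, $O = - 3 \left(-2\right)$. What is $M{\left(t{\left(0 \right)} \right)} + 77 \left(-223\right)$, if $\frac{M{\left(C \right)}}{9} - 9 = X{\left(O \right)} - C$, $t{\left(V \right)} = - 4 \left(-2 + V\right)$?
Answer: $-17486$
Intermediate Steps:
$O = 6$ ($O = \left(-1\right) \left(-6\right) = 6$)
$X{\left(z \right)} = - 6 z$ ($X{\left(z \right)} = - 6 z 1 = - 6 z$)
$t{\left(V \right)} = 8 - 4 V$
$M{\left(C \right)} = -243 - 9 C$ ($M{\left(C \right)} = 81 + 9 \left(\left(-6\right) 6 - C\right) = 81 + 9 \left(-36 - C\right) = 81 - \left(324 + 9 C\right) = -243 - 9 C$)
$M{\left(t{\left(0 \right)} \right)} + 77 \left(-223\right) = \left(-243 - 9 \left(8 - 0\right)\right) + 77 \left(-223\right) = \left(-243 - 9 \left(8 + 0\right)\right) - 17171 = \left(-243 - 72\right) - 17171 = -315 - 17171 = -17486$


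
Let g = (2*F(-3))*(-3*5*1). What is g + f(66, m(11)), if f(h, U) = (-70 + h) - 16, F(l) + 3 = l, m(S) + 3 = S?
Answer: 160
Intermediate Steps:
m(S) = -3 + S
F(l) = -3 + l
f(h, U) = -86 + h
g = 180 (g = (2*(-3 - 3))*(-3*5*1) = (2*(-6))*(-15*1) = -12*(-15) = 180)
g + f(66, m(11)) = 180 + (-86 + 66) = 180 - 20 = 160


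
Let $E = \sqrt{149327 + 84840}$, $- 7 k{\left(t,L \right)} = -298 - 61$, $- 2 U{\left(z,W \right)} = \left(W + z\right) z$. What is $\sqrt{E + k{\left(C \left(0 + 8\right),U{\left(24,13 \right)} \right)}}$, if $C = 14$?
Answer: $\frac{\sqrt{2513 + 49 \sqrt{234167}}}{7} \approx 23.134$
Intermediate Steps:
$U{\left(z,W \right)} = - \frac{z \left(W + z\right)}{2}$ ($U{\left(z,W \right)} = - \frac{\left(W + z\right) z}{2} = - \frac{z \left(W + z\right)}{2}$)
$k{\left(t,L \right)} = \frac{359}{7}$ ($k{\left(t,L \right)} = - \frac{-298 - 61}{7} = \left(- \frac{1}{7}\right) \left(-359\right) = \frac{359}{7}$)
$E = \sqrt{234167} \approx 483.91$
$\sqrt{E + k{\left(C \left(0 + 8\right),U{\left(24,13 \right)} \right)}} = \sqrt{\sqrt{234167} + \frac{359}{7}} = \sqrt{\frac{359}{7} + \sqrt{234167}}$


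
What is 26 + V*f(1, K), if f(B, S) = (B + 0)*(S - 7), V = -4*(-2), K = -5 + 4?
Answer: -38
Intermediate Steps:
K = -1
V = 8
f(B, S) = B*(-7 + S)
26 + V*f(1, K) = 26 + 8*(1*(-7 - 1)) = 26 + 8*(1*(-8)) = 26 + 8*(-8) = 26 - 64 = -38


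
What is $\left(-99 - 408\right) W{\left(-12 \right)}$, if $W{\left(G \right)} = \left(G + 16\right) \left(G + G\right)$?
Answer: $48672$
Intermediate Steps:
$W{\left(G \right)} = 2 G \left(16 + G\right)$ ($W{\left(G \right)} = \left(16 + G\right) 2 G = 2 G \left(16 + G\right)$)
$\left(-99 - 408\right) W{\left(-12 \right)} = \left(-99 - 408\right) 2 \left(-12\right) \left(16 - 12\right) = - 507 \cdot 2 \left(-12\right) 4 = \left(-507\right) \left(-96\right) = 48672$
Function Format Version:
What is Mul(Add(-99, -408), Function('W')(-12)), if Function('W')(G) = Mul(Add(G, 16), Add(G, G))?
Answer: 48672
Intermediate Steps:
Function('W')(G) = Mul(2, G, Add(16, G)) (Function('W')(G) = Mul(Add(16, G), Mul(2, G)) = Mul(2, G, Add(16, G)))
Mul(Add(-99, -408), Function('W')(-12)) = Mul(Add(-99, -408), Mul(2, -12, Add(16, -12))) = Mul(-507, Mul(2, -12, 4)) = Mul(-507, -96) = 48672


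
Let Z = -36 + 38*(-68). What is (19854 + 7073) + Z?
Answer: 24307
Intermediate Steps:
Z = -2620 (Z = -36 - 2584 = -2620)
(19854 + 7073) + Z = (19854 + 7073) - 2620 = 26927 - 2620 = 24307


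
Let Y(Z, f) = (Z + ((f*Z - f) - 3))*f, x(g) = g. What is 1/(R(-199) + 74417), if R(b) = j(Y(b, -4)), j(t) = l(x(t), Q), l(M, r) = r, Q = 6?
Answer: 1/74423 ≈ 1.3437e-5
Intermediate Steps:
Y(Z, f) = f*(-3 + Z - f + Z*f) (Y(Z, f) = (Z + ((Z*f - f) - 3))*f = (Z + ((-f + Z*f) - 3))*f = (Z + (-3 - f + Z*f))*f = (-3 + Z - f + Z*f)*f = f*(-3 + Z - f + Z*f))
j(t) = 6
R(b) = 6
1/(R(-199) + 74417) = 1/(6 + 74417) = 1/74423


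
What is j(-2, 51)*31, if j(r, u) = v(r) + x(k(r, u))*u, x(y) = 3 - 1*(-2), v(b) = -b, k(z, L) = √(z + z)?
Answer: 7967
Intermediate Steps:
k(z, L) = √2*√z (k(z, L) = √(2*z) = √2*√z)
x(y) = 5 (x(y) = 3 + 2 = 5)
j(r, u) = -r + 5*u
j(-2, 51)*31 = (-1*(-2) + 5*51)*31 = (2 + 255)*31 = 257*31 = 7967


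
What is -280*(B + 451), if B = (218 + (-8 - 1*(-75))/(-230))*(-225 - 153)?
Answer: 527068192/23 ≈ 2.2916e+7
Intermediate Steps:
B = -9463797/115 (B = (218 + (-8 + 75)*(-1/230))*(-378) = (218 + 67*(-1/230))*(-378) = (218 - 67/230)*(-378) = (50073/230)*(-378) = -9463797/115 ≈ -82294.)
-280*(B + 451) = -280*(-9463797/115 + 451) = -280*(-9411932/115) = 527068192/23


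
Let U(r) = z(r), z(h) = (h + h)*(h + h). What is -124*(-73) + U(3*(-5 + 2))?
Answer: 9376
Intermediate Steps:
z(h) = 4*h² (z(h) = (2*h)*(2*h) = 4*h²)
U(r) = 4*r²
-124*(-73) + U(3*(-5 + 2)) = -124*(-73) + 4*(3*(-5 + 2))² = 9052 + 4*(3*(-3))² = 9052 + 4*(-9)² = 9052 + 4*81 = 9052 + 324 = 9376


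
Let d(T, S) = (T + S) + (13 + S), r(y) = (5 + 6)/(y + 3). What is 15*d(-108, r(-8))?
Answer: -1491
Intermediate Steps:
r(y) = 11/(3 + y)
d(T, S) = 13 + T + 2*S (d(T, S) = (S + T) + (13 + S) = 13 + T + 2*S)
15*d(-108, r(-8)) = 15*(13 - 108 + 2*(11/(3 - 8))) = 15*(13 - 108 + 2*(11/(-5))) = 15*(13 - 108 + 2*(11*(-⅕))) = 15*(13 - 108 + 2*(-11/5)) = 15*(13 - 108 - 22/5) = 15*(-497/5) = -1491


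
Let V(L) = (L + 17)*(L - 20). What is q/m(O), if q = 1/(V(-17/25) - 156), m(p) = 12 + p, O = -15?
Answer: 625/925308 ≈ 0.00067545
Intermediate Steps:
V(L) = (-20 + L)*(17 + L) (V(L) = (17 + L)*(-20 + L) = (-20 + L)*(17 + L))
q = -625/308436 (q = 1/((-340 + (-17/25)² - (-51)/25) - 156) = 1/((-340 + (-17*1/25)² - (-51)/25) - 156) = 1/((-340 + (-17/25)² - 3*(-17/25)) - 156) = 1/((-340 + 289/625 + 51/25) - 156) = 1/(-210936/625 - 156) = 1/(-308436/625) = -625/308436 ≈ -0.0020264)
q/m(O) = -625/(308436*(12 - 15)) = -625/308436/(-3) = -625/308436*(-⅓) = 625/925308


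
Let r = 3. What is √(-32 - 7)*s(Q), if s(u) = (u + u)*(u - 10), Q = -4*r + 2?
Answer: 400*I*√39 ≈ 2498.0*I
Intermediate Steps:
Q = -10 (Q = -4*3 + 2 = -12 + 2 = -10)
s(u) = 2*u*(-10 + u) (s(u) = (2*u)*(-10 + u) = 2*u*(-10 + u))
√(-32 - 7)*s(Q) = √(-32 - 7)*(2*(-10)*(-10 - 10)) = √(-39)*(2*(-10)*(-20)) = (I*√39)*400 = 400*I*√39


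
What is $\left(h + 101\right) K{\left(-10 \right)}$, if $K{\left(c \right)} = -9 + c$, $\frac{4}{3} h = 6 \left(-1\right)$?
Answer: $- \frac{3667}{2} \approx -1833.5$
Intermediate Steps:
$h = - \frac{9}{2}$ ($h = \frac{3 \cdot 6 \left(-1\right)}{4} = \frac{3}{4} \left(-6\right) = - \frac{9}{2} \approx -4.5$)
$\left(h + 101\right) K{\left(-10 \right)} = \left(- \frac{9}{2} + 101\right) \left(-9 - 10\right) = \frac{193}{2} \left(-19\right) = - \frac{3667}{2}$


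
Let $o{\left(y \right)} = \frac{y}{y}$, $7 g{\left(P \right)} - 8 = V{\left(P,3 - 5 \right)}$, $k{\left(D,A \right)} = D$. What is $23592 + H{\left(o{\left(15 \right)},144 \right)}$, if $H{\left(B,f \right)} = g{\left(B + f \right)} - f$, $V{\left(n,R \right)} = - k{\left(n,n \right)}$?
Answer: $\frac{163999}{7} \approx 23428.0$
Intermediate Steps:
$V{\left(n,R \right)} = - n$
$g{\left(P \right)} = \frac{8}{7} - \frac{P}{7}$ ($g{\left(P \right)} = \frac{8}{7} + \frac{\left(-1\right) P}{7} = \frac{8}{7} - \frac{P}{7}$)
$o{\left(y \right)} = 1$
$H{\left(B,f \right)} = \frac{8}{7} - \frac{8 f}{7} - \frac{B}{7}$ ($H{\left(B,f \right)} = \left(\frac{8}{7} - \frac{B + f}{7}\right) - f = \left(\frac{8}{7} - \left(\frac{B}{7} + \frac{f}{7}\right)\right) - f = \left(\frac{8}{7} - \frac{B}{7} - \frac{f}{7}\right) - f = \frac{8}{7} - \frac{8 f}{7} - \frac{B}{7}$)
$23592 + H{\left(o{\left(15 \right)},144 \right)} = 23592 - \frac{1145}{7} = \frac{163999}{7}$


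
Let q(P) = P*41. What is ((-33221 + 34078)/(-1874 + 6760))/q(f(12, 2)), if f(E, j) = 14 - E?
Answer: 857/400652 ≈ 0.0021390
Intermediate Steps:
q(P) = 41*P
((-33221 + 34078)/(-1874 + 6760))/q(f(12, 2)) = ((-33221 + 34078)/(-1874 + 6760))/((41*(14 - 1*12))) = (857/4886)/((41*(14 - 12))) = (857*(1/4886))/((41*2)) = (857/4886)/82 = (857/4886)*(1/82) = 857/400652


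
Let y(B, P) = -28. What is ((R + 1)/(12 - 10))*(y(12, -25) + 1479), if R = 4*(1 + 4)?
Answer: 30471/2 ≈ 15236.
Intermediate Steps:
R = 20 (R = 4*5 = 20)
((R + 1)/(12 - 10))*(y(12, -25) + 1479) = ((20 + 1)/(12 - 10))*(-28 + 1479) = (21/2)*1451 = 30471/2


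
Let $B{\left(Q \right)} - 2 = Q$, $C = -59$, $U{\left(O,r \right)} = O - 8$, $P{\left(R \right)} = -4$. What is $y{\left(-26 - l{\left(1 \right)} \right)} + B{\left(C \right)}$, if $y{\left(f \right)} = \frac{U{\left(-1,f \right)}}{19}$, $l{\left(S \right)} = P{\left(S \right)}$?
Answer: $- \frac{1092}{19} \approx -57.474$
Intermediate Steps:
$U{\left(O,r \right)} = -8 + O$
$l{\left(S \right)} = -4$
$B{\left(Q \right)} = 2 + Q$
$y{\left(f \right)} = - \frac{9}{19}$ ($y{\left(f \right)} = \frac{-8 - 1}{19} = \left(-9\right) \frac{1}{19} = - \frac{9}{19}$)
$y{\left(-26 - l{\left(1 \right)} \right)} + B{\left(C \right)} = - \frac{9}{19} + \left(2 - 59\right) = - \frac{9}{19} - 57 = - \frac{1092}{19}$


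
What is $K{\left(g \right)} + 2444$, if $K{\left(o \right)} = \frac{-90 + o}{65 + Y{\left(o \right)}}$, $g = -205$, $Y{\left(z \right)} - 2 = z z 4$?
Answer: $\frac{410999853}{168167} \approx 2444.0$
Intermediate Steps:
$Y{\left(z \right)} = 2 + 4 z^{2}$ ($Y{\left(z \right)} = 2 + z z 4 = 2 + z^{2} \cdot 4 = 2 + 4 z^{2}$)
$K{\left(o \right)} = \frac{-90 + o}{67 + 4 o^{2}}$ ($K{\left(o \right)} = \frac{-90 + o}{65 + \left(2 + 4 o^{2}\right)} = \frac{-90 + o}{67 + 4 o^{2}}$)
$K{\left(g \right)} + 2444 = \frac{-90 - 205}{67 + 4 \left(-205\right)^{2}} + 2444 = \frac{1}{67 + 4 \cdot 42025} \left(-295\right) + 2444 = \frac{1}{67 + 168100} \left(-295\right) + 2444 = \frac{1}{168167} \left(-295\right) + 2444 = - \frac{295}{168167} + 2444 = \frac{410999853}{168167}$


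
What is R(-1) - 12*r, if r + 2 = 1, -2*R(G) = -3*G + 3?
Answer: 9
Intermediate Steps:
R(G) = -3/2 + 3*G/2 (R(G) = -(-3*G + 3)/2 = -(3 - 3*G)/2 = -3/2 + 3*G/2)
r = -1 (r = -2 + 1 = -1)
R(-1) - 12*r = (-3/2 + (3/2)*(-1)) - 12*(-1) = (-3/2 - 3/2) + 12 = -3 + 12 = 9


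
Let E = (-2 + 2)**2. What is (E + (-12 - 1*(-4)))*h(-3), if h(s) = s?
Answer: 24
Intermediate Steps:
E = 0 (E = 0**2 = 0)
(E + (-12 - 1*(-4)))*h(-3) = (0 + (-12 - 1*(-4)))*(-3) = (0 + (-12 + 4))*(-3) = (0 - 8)*(-3) = -8*(-3) = 24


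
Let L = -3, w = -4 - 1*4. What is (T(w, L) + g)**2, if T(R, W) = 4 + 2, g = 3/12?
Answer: 625/16 ≈ 39.063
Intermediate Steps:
w = -8 (w = -4 - 4 = -8)
g = 1/4 (g = 3*(1/12) = 1/4 ≈ 0.25000)
T(R, W) = 6
(T(w, L) + g)**2 = (6 + 1/4)**2 = (25/4)**2 = 625/16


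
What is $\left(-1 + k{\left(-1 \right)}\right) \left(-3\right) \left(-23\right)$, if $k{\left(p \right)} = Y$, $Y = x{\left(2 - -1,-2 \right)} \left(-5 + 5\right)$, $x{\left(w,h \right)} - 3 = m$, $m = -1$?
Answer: $-69$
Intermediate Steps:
$x{\left(w,h \right)} = 2$ ($x{\left(w,h \right)} = 3 - 1 = 2$)
$Y = 0$ ($Y = 2 \left(-5 + 5\right) = 2 \cdot 0 = 0$)
$k{\left(p \right)} = 0$
$\left(-1 + k{\left(-1 \right)}\right) \left(-3\right) \left(-23\right) = \left(-1 + 0\right) \left(-3\right) \left(-23\right) = \left(-1\right) \left(-3\right) \left(-23\right) = 3 \left(-23\right) = -69$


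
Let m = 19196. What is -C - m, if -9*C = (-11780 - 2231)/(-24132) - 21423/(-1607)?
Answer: -6699269847223/349021116 ≈ -19194.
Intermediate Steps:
C = -539495513/349021116 (C = -((-11780 - 2231)/(-24132) - 21423/(-1607))/9 = -(-14011*(-1/24132) - 21423*(-1/1607))/9 = -(14011/24132 + 21423/1607)/9 = -⅑*539495513/38780124 = -539495513/349021116 ≈ -1.5457)
-C - m = -1*(-539495513/349021116) - 1*19196 = 539495513/349021116 - 19196 = -6699269847223/349021116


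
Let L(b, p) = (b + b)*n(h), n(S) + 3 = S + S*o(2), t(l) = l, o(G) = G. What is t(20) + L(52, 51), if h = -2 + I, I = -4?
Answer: -2164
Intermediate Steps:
h = -6 (h = -2 - 4 = -6)
n(S) = -3 + 3*S (n(S) = -3 + (S + S*2) = -3 + (S + 2*S) = -3 + 3*S)
L(b, p) = -42*b (L(b, p) = (b + b)*(-3 + 3*(-6)) = (2*b)*(-3 - 18) = (2*b)*(-21) = -42*b)
t(20) + L(52, 51) = 20 - 42*52 = 20 - 2184 = -2164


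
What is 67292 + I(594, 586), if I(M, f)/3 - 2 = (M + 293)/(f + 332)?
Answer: 20594075/306 ≈ 67301.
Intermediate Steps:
I(M, f) = 6 + 3*(293 + M)/(332 + f) (I(M, f) = 6 + 3*((M + 293)/(f + 332)) = 6 + 3*((293 + M)/(332 + f)) = 6 + 3*(293 + M)/(332 + f))
67292 + I(594, 586) = 67292 + 3*(957 + 594 + 2*586)/(332 + 586) = 67292 + 3*(957 + 594 + 1172)/918 = 67292 + 3*(1/918)*2723 = 67292 + 2723/306 = 20594075/306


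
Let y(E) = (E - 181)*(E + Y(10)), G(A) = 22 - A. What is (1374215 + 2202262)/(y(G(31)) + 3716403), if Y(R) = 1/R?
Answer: 3576477/3718094 ≈ 0.96191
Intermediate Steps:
y(E) = (-181 + E)*(1/10 + E) (y(E) = (E - 181)*(E + 1/10) = (-181 + E)*(E + 1/10) = (-181 + E)*(1/10 + E))
(1374215 + 2202262)/(y(G(31)) + 3716403) = (1374215 + 2202262)/((-181/10 + (22 - 1*31)**2 - 1809*(22 - 1*31)/10) + 3716403) = 3576477/((-181/10 + (22 - 31)**2 - 1809*(22 - 31)/10) + 3716403) = 3576477/((-181/10 + (-9)**2 - 1809/10*(-9)) + 3716403) = 3576477/((-181/10 + 81 + 16281/10) + 3716403) = 3576477/(1691 + 3716403) = 3576477/3718094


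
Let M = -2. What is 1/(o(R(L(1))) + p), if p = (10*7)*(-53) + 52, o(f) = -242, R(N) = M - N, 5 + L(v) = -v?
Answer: -1/3900 ≈ -0.00025641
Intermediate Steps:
L(v) = -5 - v
R(N) = -2 - N
p = -3658 (p = 70*(-53) + 52 = -3710 + 52 = -3658)
1/(o(R(L(1))) + p) = 1/(-242 - 3658) = 1/(-3900) = -1/3900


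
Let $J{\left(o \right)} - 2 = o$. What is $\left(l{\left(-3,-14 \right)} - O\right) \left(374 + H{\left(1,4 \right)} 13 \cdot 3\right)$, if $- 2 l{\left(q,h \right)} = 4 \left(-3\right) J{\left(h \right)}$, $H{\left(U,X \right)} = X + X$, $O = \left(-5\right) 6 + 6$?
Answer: $-32928$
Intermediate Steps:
$O = -24$ ($O = -30 + 6 = -24$)
$J{\left(o \right)} = 2 + o$
$H{\left(U,X \right)} = 2 X$
$l{\left(q,h \right)} = 12 + 6 h$ ($l{\left(q,h \right)} = - \frac{4 \left(-3\right) \left(2 + h\right)}{2} = - \frac{\left(-12\right) \left(2 + h\right)}{2} = - \frac{-24 - 12 h}{2} = 12 + 6 h$)
$\left(l{\left(-3,-14 \right)} - O\right) \left(374 + H{\left(1,4 \right)} 13 \cdot 3\right) = \left(\left(12 + 6 \left(-14\right)\right) - -24\right) \left(374 + 2 \cdot 4 \cdot 13 \cdot 3\right) = \left(\left(12 - 84\right) + 24\right) \left(374 + 8 \cdot 39\right) = \left(-72 + 24\right) \left(374 + 312\right) = \left(-48\right) 686 = -32928$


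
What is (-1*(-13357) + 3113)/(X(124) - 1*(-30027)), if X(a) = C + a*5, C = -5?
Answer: 2745/5107 ≈ 0.53750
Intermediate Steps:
X(a) = -5 + 5*a (X(a) = -5 + a*5 = -5 + 5*a)
(-1*(-13357) + 3113)/(X(124) - 1*(-30027)) = (-1*(-13357) + 3113)/((-5 + 5*124) - 1*(-30027)) = (13357 + 3113)/((-5 + 620) + 30027) = 16470/(615 + 30027) = 16470/30642 = 16470*(1/30642) = 2745/5107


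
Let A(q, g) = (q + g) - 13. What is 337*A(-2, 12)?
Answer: -1011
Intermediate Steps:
A(q, g) = -13 + g + q (A(q, g) = (g + q) - 13 = -13 + g + q)
337*A(-2, 12) = 337*(-13 + 12 - 2) = 337*(-3) = -1011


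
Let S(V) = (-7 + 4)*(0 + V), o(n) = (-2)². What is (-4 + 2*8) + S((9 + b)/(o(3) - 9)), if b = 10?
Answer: 117/5 ≈ 23.400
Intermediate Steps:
o(n) = 4
S(V) = -3*V
(-4 + 2*8) + S((9 + b)/(o(3) - 9)) = (-4 + 2*8) - 3*(9 + 10)/(4 - 9) = (-4 + 16) - 57/(-5) = 12 - 57*(-1)/5 = 12 - 3*(-19/5) = 12 + 57/5 = 117/5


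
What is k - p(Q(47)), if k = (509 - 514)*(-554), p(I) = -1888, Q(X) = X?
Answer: 4658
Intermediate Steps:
k = 2770 (k = -5*(-554) = 2770)
k - p(Q(47)) = 2770 - 1*(-1888) = 2770 + 1888 = 4658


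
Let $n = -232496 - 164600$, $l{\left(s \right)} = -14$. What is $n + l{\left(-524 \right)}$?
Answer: $-397110$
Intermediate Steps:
$n = -397096$
$n + l{\left(-524 \right)} = -397096 - 14 = -397110$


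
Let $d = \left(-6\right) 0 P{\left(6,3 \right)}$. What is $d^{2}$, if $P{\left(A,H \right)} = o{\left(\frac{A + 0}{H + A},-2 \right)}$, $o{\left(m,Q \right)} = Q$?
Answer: $0$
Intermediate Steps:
$P{\left(A,H \right)} = -2$
$d = 0$ ($d = \left(-6\right) 0 \left(-2\right) = 0 \left(-2\right) = 0$)
$d^{2} = 0^{2} = 0$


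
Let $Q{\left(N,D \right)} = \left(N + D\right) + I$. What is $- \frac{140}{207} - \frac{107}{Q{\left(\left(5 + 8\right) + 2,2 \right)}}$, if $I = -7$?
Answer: $- \frac{23549}{2070} \approx -11.376$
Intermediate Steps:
$Q{\left(N,D \right)} = -7 + D + N$ ($Q{\left(N,D \right)} = \left(N + D\right) - 7 = \left(D + N\right) - 7 = -7 + D + N$)
$- \frac{140}{207} - \frac{107}{Q{\left(\left(5 + 8\right) + 2,2 \right)}} = - \frac{140}{207} - \frac{107}{-7 + 2 + \left(\left(5 + 8\right) + 2\right)} = \left(-140\right) \frac{1}{207} - \frac{107}{-7 + 2 + \left(13 + 2\right)} = - \frac{140}{207} - \frac{107}{-7 + 2 + 15} = - \frac{140}{207} - \frac{107}{10} = - \frac{23549}{2070}$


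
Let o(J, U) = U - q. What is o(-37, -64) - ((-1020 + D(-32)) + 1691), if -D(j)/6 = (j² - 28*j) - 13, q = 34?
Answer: 10673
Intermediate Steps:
o(J, U) = -34 + U (o(J, U) = U - 1*34 = U - 34 = -34 + U)
D(j) = 78 - 6*j² + 168*j (D(j) = -6*((j² - 28*j) - 13) = -6*(-13 + j² - 28*j) = 78 - 6*j² + 168*j)
o(-37, -64) - ((-1020 + D(-32)) + 1691) = (-34 - 64) - ((-1020 + (78 - 6*(-32)² + 168*(-32))) + 1691) = -98 - ((-1020 + (78 - 6*1024 - 5376)) + 1691) = -98 - ((-1020 + (78 - 6144 - 5376)) + 1691) = -98 - ((-1020 - 11442) + 1691) = -98 - (-12462 + 1691) = -98 - 1*(-10771) = -98 + 10771 = 10673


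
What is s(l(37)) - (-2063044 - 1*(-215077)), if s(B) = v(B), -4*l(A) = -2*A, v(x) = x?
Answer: 3695971/2 ≈ 1.8480e+6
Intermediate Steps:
l(A) = A/2 (l(A) = -(-1)*A/2 = A/2)
s(B) = B
s(l(37)) - (-2063044 - 1*(-215077)) = (½)*37 - (-2063044 - 1*(-215077)) = 37/2 - (-2063044 + 215077) = 37/2 - 1*(-1847967) = 37/2 + 1847967 = 3695971/2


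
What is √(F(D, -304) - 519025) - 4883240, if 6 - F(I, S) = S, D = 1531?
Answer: -4883240 + 3*I*√57635 ≈ -4.8832e+6 + 720.22*I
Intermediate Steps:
F(I, S) = 6 - S
√(F(D, -304) - 519025) - 4883240 = √((6 - 1*(-304)) - 519025) - 4883240 = √((6 + 304) - 519025) - 4883240 = √(310 - 519025) - 4883240 = √(-518715) - 4883240 = 3*I*√57635 - 4883240 = -4883240 + 3*I*√57635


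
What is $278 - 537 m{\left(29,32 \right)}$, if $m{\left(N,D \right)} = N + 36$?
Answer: $-34627$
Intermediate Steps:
$m{\left(N,D \right)} = 36 + N$
$278 - 537 m{\left(29,32 \right)} = 278 - 537 \left(36 + 29\right) = 278 - 34905 = -34627$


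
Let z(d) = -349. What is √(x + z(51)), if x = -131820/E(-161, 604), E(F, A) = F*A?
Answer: 16*I*√802603354/24311 ≈ 18.645*I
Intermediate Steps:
E(F, A) = A*F
x = 32955/24311 (x = -131820/(604*(-161)) = -131820/(-97244) = -131820*(-1/97244) = 32955/24311 ≈ 1.3556)
√(x + z(51)) = √(32955/24311 - 349) = √(-8451584/24311) = 16*I*√802603354/24311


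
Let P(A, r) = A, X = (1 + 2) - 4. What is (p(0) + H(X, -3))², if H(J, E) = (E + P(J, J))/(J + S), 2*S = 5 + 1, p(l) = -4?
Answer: 36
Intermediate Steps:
X = -1 (X = 3 - 4 = -1)
S = 3 (S = (5 + 1)/2 = (½)*6 = 3)
H(J, E) = (E + J)/(3 + J) (H(J, E) = (E + J)/(J + 3) = (E + J)/(3 + J))
(p(0) + H(X, -3))² = (-4 + (-3 - 1)/(3 - 1))² = (-4 - 4/2)² = (-4 + (½)*(-4))² = (-4 - 2)² = (-6)² = 36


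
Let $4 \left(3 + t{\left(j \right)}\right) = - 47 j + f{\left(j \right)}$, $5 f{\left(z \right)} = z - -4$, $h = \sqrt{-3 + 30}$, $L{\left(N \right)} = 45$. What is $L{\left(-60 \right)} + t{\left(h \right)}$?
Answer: $\frac{211}{5} - \frac{351 \sqrt{3}}{10} \approx -18.595$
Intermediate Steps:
$h = 3 \sqrt{3}$ ($h = \sqrt{27} = 3 \sqrt{3} \approx 5.1962$)
$f{\left(z \right)} = \frac{4}{5} + \frac{z}{5}$ ($f{\left(z \right)} = \frac{z - -4}{5} = \frac{z + 4}{5} = \frac{4 + z}{5} = \frac{4}{5} + \frac{z}{5}$)
$t{\left(j \right)} = - \frac{14}{5} - \frac{117 j}{10}$ ($t{\left(j \right)} = -3 + \frac{- 47 j + \left(\frac{4}{5} + \frac{j}{5}\right)}{4} = -3 + \frac{\frac{4}{5} - \frac{234 j}{5}}{4} = -3 - \left(- \frac{1}{5} + \frac{117 j}{10}\right) = - \frac{14}{5} - \frac{117 j}{10}$)
$L{\left(-60 \right)} + t{\left(h \right)} = 45 - \left(\frac{14}{5} + \frac{117 \cdot 3 \sqrt{3}}{10}\right) = 45 - \left(\frac{14}{5} + \frac{351 \sqrt{3}}{10}\right) = \frac{211}{5} - \frac{351 \sqrt{3}}{10}$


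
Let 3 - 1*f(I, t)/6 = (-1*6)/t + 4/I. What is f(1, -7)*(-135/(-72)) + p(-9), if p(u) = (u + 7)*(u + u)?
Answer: 423/28 ≈ 15.107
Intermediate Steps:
p(u) = 2*u*(7 + u) (p(u) = (7 + u)*(2*u) = 2*u*(7 + u))
f(I, t) = 18 - 24/I + 36/t (f(I, t) = 18 - 6*((-1*6)/t + 4/I) = 18 - 6*(-6/t + 4/I) = 18 + (-24/I + 36/t) = 18 - 24/I + 36/t)
f(1, -7)*(-135/(-72)) + p(-9) = (18 - 24/1 + 36/(-7))*(-135/(-72)) + 2*(-9)*(7 - 9) = (18 - 24*1 + 36*(-1/7))*(-135*(-1/72)) + 2*(-9)*(-2) = (18 - 24 - 36/7)*(15/8) + 36 = -78/7*15/8 + 36 = -585/28 + 36 = 423/28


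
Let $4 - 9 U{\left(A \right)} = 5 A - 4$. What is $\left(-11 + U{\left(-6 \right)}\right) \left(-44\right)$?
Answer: $\frac{2684}{9} \approx 298.22$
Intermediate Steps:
$U{\left(A \right)} = \frac{8}{9} - \frac{5 A}{9}$ ($U{\left(A \right)} = \frac{4}{9} - \frac{5 A - 4}{9} = \frac{4}{9} - \frac{-4 + 5 A}{9} = \frac{4}{9} - \left(- \frac{4}{9} + \frac{5 A}{9}\right) = \frac{8}{9} - \frac{5 A}{9}$)
$\left(-11 + U{\left(-6 \right)}\right) \left(-44\right) = \left(-11 + \left(\frac{8}{9} - - \frac{10}{3}\right)\right) \left(-44\right) = \left(-11 + \left(\frac{8}{9} + \frac{10}{3}\right)\right) \left(-44\right) = \left(-11 + \frac{38}{9}\right) \left(-44\right) = \left(- \frac{61}{9}\right) \left(-44\right) = \frac{2684}{9}$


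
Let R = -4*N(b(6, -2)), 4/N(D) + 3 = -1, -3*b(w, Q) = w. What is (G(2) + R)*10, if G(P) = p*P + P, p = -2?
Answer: 20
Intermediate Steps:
b(w, Q) = -w/3
N(D) = -1 (N(D) = 4/(-3 - 1) = 4/(-4) = 4*(-1/4) = -1)
G(P) = -P (G(P) = -2*P + P = -P)
R = 4 (R = -4*(-1) = 4)
(G(2) + R)*10 = (-1*2 + 4)*10 = (-2 + 4)*10 = 2*10 = 20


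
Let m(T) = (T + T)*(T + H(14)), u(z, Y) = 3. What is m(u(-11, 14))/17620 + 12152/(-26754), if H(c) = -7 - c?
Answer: -553591/1202565 ≈ -0.46034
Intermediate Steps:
m(T) = 2*T*(-21 + T) (m(T) = (T + T)*(T + (-7 - 1*14)) = (2*T)*(T + (-7 - 14)) = (2*T)*(T - 21) = (2*T)*(-21 + T) = 2*T*(-21 + T))
m(u(-11, 14))/17620 + 12152/(-26754) = (2*3*(-21 + 3))/17620 + 12152/(-26754) = (2*3*(-18))*(1/17620) + 12152*(-1/26754) = -108*1/17620 - 124/273 = -27/4405 - 124/273 = -553591/1202565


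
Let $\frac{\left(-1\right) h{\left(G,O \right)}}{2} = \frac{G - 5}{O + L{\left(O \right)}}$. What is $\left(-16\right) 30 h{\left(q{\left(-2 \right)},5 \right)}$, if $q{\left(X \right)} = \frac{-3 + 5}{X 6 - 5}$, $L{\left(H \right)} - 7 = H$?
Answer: $- \frac{83520}{289} \approx -289.0$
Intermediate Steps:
$L{\left(H \right)} = 7 + H$
$q{\left(X \right)} = \frac{2}{-5 + 6 X}$ ($q{\left(X \right)} = \frac{2}{6 X - 5} = \frac{2}{-5 + 6 X}$)
$h{\left(G,O \right)} = - \frac{2 \left(-5 + G\right)}{7 + 2 O}$ ($h{\left(G,O \right)} = - 2 \frac{G - 5}{O + \left(7 + O\right)} = - 2 \frac{-5 + G}{7 + 2 O} = - \frac{2 \left(-5 + G\right)}{7 + 2 O}$)
$\left(-16\right) 30 h{\left(q{\left(-2 \right)},5 \right)} = \left(-16\right) 30 \frac{2 \left(5 - \frac{2}{-5 + 6 \left(-2\right)}\right)}{7 + 2 \cdot 5} = - 480 \frac{2 \left(5 - \frac{2}{-5 - 12}\right)}{7 + 10} = - 480 \frac{2 \left(5 - \frac{2}{-17}\right)}{17} = - 480 \cdot 2 \cdot \frac{1}{17} \left(5 - 2 \left(- \frac{1}{17}\right)\right) = - 480 \cdot 2 \cdot \frac{1}{17} \left(5 - - \frac{2}{17}\right) = - 480 \cdot 2 \cdot \frac{1}{17} \left(5 + \frac{2}{17}\right) = - 480 \cdot 2 \cdot \frac{1}{17} \cdot \frac{87}{17} = \left(-480\right) \frac{174}{289} = - \frac{83520}{289}$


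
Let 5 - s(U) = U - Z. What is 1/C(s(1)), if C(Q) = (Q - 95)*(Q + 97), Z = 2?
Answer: -1/9167 ≈ -0.00010909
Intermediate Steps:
s(U) = 7 - U (s(U) = 5 - (U - 1*2) = 5 - (U - 2) = 5 - (-2 + U) = 5 + (2 - U) = 7 - U)
C(Q) = (-95 + Q)*(97 + Q)
1/C(s(1)) = 1/(-9215 + (7 - 1*1)² + 2*(7 - 1*1)) = 1/(-9215 + (7 - 1)² + 2*(7 - 1)) = 1/(-9215 + 6² + 2*6) = 1/(-9215 + 36 + 12) = 1/(-9167) = -1/9167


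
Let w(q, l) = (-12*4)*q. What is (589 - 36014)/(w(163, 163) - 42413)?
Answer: 35425/50237 ≈ 0.70516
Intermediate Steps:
w(q, l) = -48*q
(589 - 36014)/(w(163, 163) - 42413) = (589 - 36014)/(-48*163 - 42413) = -35425/(-7824 - 42413) = -35425/(-50237) = -35425*(-1/50237) = 35425/50237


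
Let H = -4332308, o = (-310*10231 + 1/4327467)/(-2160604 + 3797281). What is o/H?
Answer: 13725037611869/30684289304450592972 ≈ 4.4730e-7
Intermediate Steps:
o = -13725037611869/7082665707159 (o = (-3171610 + 1/4327467)/1636677 = -13725037611869/4327467*1/1636677 = -13725037611869/7082665707159 ≈ -1.9378)
o/H = -13725037611869/7082665707159/(-4332308) = -13725037611869/7082665707159*(-1/4332308) = 13725037611869/30684289304450592972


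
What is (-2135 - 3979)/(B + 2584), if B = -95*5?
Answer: -2038/703 ≈ -2.8990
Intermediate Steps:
B = -475
(-2135 - 3979)/(B + 2584) = (-2135 - 3979)/(-475 + 2584) = -6114/2109 = -6114*1/2109 = -2038/703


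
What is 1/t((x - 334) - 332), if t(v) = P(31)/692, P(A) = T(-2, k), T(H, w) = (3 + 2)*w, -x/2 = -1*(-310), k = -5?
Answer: -692/25 ≈ -27.680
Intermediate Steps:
x = -620 (x = -(-2)*(-310) = -2*310 = -620)
T(H, w) = 5*w
P(A) = -25 (P(A) = 5*(-5) = -25)
t(v) = -25/692
1/t((x - 334) - 332) = 1/(-25/692) = -692/25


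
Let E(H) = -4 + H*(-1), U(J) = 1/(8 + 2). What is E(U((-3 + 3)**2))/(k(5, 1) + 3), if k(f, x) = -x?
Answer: -41/20 ≈ -2.0500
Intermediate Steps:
U(J) = 1/10
E(H) = -4 - H
E(U((-3 + 3)**2))/(k(5, 1) + 3) = (-4 - 1*1/10)/(-1*1 + 3) = (-4 - 1/10)/(-1 + 3) = -41/10/2 = (1/2)*(-41/10) = -41/20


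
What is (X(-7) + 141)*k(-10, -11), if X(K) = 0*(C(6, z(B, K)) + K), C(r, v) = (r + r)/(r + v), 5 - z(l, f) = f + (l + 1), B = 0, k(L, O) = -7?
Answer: -987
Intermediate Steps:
z(l, f) = 4 - f - l (z(l, f) = 5 - (f + (l + 1)) = 5 - (f + (1 + l)) = 5 - (1 + f + l) = 5 + (-1 - f - l) = 4 - f - l)
C(r, v) = 2*r/(r + v) (C(r, v) = (2*r)/(r + v) = 2*r/(r + v))
X(K) = 0 (X(K) = 0*(2*6/(6 + (4 - K - 1*0)) + K) = 0*(2*6/(6 + (4 - K + 0)) + K) = 0*(2*6/(6 + (4 - K)) + K) = 0*(2*6/(10 - K) + K) = 0*(12/(10 - K) + K) = 0*(K + 12/(10 - K)) = 0)
(X(-7) + 141)*k(-10, -11) = (0 + 141)*(-7) = 141*(-7) = -987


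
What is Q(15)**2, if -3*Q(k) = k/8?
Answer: 25/64 ≈ 0.39063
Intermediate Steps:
Q(k) = -k/24 (Q(k) = -k/(3*8) = -k/24)
Q(15)**2 = (-1/24*15)**2 = (-5/8)**2 = 25/64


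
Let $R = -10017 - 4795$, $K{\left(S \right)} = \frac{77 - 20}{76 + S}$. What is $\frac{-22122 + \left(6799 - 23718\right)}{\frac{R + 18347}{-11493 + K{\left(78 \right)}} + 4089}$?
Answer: $- \frac{13819459893}{1447286719} \approx -9.5485$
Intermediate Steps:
$K{\left(S \right)} = \frac{57}{76 + S}$
$R = -14812$ ($R = -10017 - 4795 = -14812$)
$\frac{-22122 + \left(6799 - 23718\right)}{\frac{R + 18347}{-11493 + K{\left(78 \right)}} + 4089} = \frac{-22122 + \left(6799 - 23718\right)}{\frac{-14812 + 18347}{-11493 + \frac{57}{76 + 78}} + 4089} = \frac{-22122 - 16919}{\frac{3535}{-11493 + \frac{57}{154}} + 4089} = - \frac{39041}{\frac{3535}{-11493 + 57 \cdot \frac{1}{154}} + 4089} = - \frac{39041}{\frac{3535}{-11493 + \frac{57}{154}} + 4089} = - \frac{39041}{\frac{3535}{- \frac{1769865}{154}} + 4089} = - \frac{39041}{3535 \left(- \frac{154}{1769865}\right) + 4089} = - \frac{39041}{- \frac{108878}{353973} + 4089} = - \frac{39041}{\frac{1447286719}{353973}} = \left(-39041\right) \frac{353973}{1447286719} = - \frac{13819459893}{1447286719}$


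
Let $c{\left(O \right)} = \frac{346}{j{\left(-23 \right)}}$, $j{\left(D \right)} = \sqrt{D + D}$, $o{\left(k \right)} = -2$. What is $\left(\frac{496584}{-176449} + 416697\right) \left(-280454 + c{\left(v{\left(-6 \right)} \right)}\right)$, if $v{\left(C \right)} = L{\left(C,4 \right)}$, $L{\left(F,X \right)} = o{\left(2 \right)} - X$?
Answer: $- \frac{20620456736975526}{176449} - \frac{12719872119837 i \sqrt{46}}{4058327} \approx -1.1686 \cdot 10^{11} - 2.1258 \cdot 10^{7} i$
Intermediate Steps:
$L{\left(F,X \right)} = -2 - X$
$v{\left(C \right)} = -6$ ($v{\left(C \right)} = -2 - 4 = -6$)
$j{\left(D \right)} = \sqrt{2} \sqrt{D}$ ($j{\left(D \right)} = \sqrt{2 D} = \sqrt{2} \sqrt{D}$)
$c{\left(O \right)} = - \frac{173 i \sqrt{46}}{23}$ ($c{\left(O \right)} = \frac{346}{\sqrt{2} \sqrt{-23}} = \frac{346}{\sqrt{2} i \sqrt{23}} = \frac{346}{i \sqrt{46}} = 346 \left(- \frac{i \sqrt{46}}{46}\right) = - \frac{173 i \sqrt{46}}{23}$)
$\left(\frac{496584}{-176449} + 416697\right) \left(-280454 + c{\left(v{\left(-6 \right)} \right)}\right) = \left(\frac{496584}{-176449} + 416697\right) \left(-280454 - \frac{173 i \sqrt{46}}{23}\right) = \left(496584 \left(- \frac{1}{176449}\right) + 416697\right) \left(-280454 - \frac{173 i \sqrt{46}}{23}\right) = \left(- \frac{496584}{176449} + 416697\right) \left(-280454 - \frac{173 i \sqrt{46}}{23}\right) = \frac{73525272369 \left(-280454 - \frac{173 i \sqrt{46}}{23}\right)}{176449} = - \frac{20620456736975526}{176449} - \frac{12719872119837 i \sqrt{46}}{4058327}$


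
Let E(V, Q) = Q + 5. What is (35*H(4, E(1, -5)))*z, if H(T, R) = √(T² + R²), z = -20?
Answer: -2800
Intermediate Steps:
E(V, Q) = 5 + Q
H(T, R) = √(R² + T²)
(35*H(4, E(1, -5)))*z = (35*√((5 - 5)² + 4²))*(-20) = (35*√(0² + 16))*(-20) = (35*√(0 + 16))*(-20) = (35*√16)*(-20) = (35*4)*(-20) = 140*(-20) = -2800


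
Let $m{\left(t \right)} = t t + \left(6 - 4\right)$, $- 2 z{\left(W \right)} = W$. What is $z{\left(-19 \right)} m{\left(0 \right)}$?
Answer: $19$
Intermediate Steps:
$z{\left(W \right)} = - \frac{W}{2}$
$m{\left(t \right)} = 2 + t^{2}$ ($m{\left(t \right)} = t^{2} + 2 = 2 + t^{2}$)
$z{\left(-19 \right)} m{\left(0 \right)} = \left(- \frac{1}{2}\right) \left(-19\right) \left(2 + 0^{2}\right) = \frac{19 \left(2 + 0\right)}{2} = \frac{19}{2} \cdot 2 = 19$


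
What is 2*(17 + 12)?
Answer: 58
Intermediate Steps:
2*(17 + 12) = 2*29 = 58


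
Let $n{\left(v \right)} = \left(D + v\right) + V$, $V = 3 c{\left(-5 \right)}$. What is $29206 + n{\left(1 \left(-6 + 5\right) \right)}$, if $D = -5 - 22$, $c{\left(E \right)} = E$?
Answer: $29163$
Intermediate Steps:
$D = -27$
$V = -15$ ($V = 3 \left(-5\right) = -15$)
$n{\left(v \right)} = -42 + v$ ($n{\left(v \right)} = \left(-27 + v\right) - 15 = -42 + v$)
$29206 + n{\left(1 \left(-6 + 5\right) \right)} = 29206 - \left(42 - \left(-6 + 5\right)\right) = 29206 + \left(-42 + 1 \left(-1\right)\right) = 29206 - 43 = 29163$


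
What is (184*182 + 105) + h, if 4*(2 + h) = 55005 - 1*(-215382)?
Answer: 404751/4 ≈ 1.0119e+5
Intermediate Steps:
h = 270379/4 (h = -2 + (55005 - 1*(-215382))/4 = -2 + (55005 + 215382)/4 = -2 + (¼)*270387 = -2 + 270387/4 = 270379/4 ≈ 67595.)
(184*182 + 105) + h = (184*182 + 105) + 270379/4 = (33488 + 105) + 270379/4 = 33593 + 270379/4 = 404751/4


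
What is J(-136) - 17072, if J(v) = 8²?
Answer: -17008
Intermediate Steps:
J(v) = 64
J(-136) - 17072 = 64 - 17072 = -17008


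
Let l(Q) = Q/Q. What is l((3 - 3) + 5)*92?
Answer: 92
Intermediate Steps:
l(Q) = 1
l((3 - 3) + 5)*92 = 1*92 = 92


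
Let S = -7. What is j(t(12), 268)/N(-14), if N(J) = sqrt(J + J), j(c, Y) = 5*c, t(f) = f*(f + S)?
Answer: -150*I*sqrt(7)/7 ≈ -56.695*I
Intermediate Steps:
t(f) = f*(-7 + f) (t(f) = f*(f - 7) = f*(-7 + f))
N(J) = sqrt(2)*sqrt(J) (N(J) = sqrt(2*J) = sqrt(2)*sqrt(J))
j(t(12), 268)/N(-14) = (5*(12*(-7 + 12)))/((sqrt(2)*sqrt(-14))) = (5*(12*5))/((sqrt(2)*(I*sqrt(14)))) = (5*60)/((2*I*sqrt(7))) = 300*(-I*sqrt(7)/14) = -150*I*sqrt(7)/7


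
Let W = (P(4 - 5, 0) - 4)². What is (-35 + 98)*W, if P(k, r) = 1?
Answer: 567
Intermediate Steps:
W = 9 (W = (1 - 4)² = (-3)² = 9)
(-35 + 98)*W = (-35 + 98)*9 = 63*9 = 567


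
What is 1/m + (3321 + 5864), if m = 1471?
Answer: 13511136/1471 ≈ 9185.0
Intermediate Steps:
1/m + (3321 + 5864) = 1/1471 + (3321 + 5864) = 1/1471 + 9185 = 13511136/1471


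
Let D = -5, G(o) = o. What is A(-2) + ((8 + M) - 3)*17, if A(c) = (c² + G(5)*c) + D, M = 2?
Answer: 108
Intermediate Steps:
A(c) = -5 + c² + 5*c (A(c) = (c² + 5*c) - 5 = -5 + c² + 5*c)
A(-2) + ((8 + M) - 3)*17 = (-5 + (-2)² + 5*(-2)) + ((8 + 2) - 3)*17 = (-5 + 4 - 10) + (10 - 3)*17 = -11 + 7*17 = -11 + 119 = 108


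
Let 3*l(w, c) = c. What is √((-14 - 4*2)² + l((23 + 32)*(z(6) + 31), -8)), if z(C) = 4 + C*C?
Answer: 38*√3/3 ≈ 21.939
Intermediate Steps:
z(C) = 4 + C²
l(w, c) = c/3
√((-14 - 4*2)² + l((23 + 32)*(z(6) + 31), -8)) = √((-14 - 4*2)² + (⅓)*(-8)) = √((-14 - 8)² - 8/3) = √((-22)² - 8/3) = √(484 - 8/3) = √(1444/3) = 38*√3/3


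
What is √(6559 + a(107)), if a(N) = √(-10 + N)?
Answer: √(6559 + √97) ≈ 81.048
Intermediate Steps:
√(6559 + a(107)) = √(6559 + √(-10 + 107)) = √(6559 + √97)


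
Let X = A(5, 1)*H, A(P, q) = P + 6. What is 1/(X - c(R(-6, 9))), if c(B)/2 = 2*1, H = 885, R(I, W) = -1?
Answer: 1/9731 ≈ 0.00010276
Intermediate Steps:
A(P, q) = 6 + P
c(B) = 4 (c(B) = 2*(2*1) = 2*2 = 4)
X = 9735 (X = (6 + 5)*885 = 11*885 = 9735)
1/(X - c(R(-6, 9))) = 1/(9735 - 1*4) = 1/(9735 - 4) = 1/9731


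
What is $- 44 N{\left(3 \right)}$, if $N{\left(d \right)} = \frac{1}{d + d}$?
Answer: $- \frac{22}{3} \approx -7.3333$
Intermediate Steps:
$N{\left(d \right)} = \frac{1}{2 d}$
$- 44 N{\left(3 \right)} = - 44 \frac{1}{2 \cdot 3} = - 44 \cdot \frac{1}{2} \cdot \frac{1}{3} = \left(-44\right) \frac{1}{6} = - \frac{22}{3}$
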